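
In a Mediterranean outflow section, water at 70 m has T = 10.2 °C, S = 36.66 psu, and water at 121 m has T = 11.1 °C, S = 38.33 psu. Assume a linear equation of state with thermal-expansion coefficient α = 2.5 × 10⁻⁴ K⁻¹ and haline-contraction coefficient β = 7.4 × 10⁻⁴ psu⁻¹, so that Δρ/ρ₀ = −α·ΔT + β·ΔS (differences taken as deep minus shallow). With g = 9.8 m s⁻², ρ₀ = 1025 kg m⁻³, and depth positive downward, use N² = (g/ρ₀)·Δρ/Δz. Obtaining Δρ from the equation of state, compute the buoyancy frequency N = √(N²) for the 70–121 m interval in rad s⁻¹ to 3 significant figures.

ΔT = +0.9 K, ΔS = +1.67 psu (deep − shallow).
Δρ/ρ₀ = −αΔT + βΔS = -2.25 × 10⁻⁴ + 1.2358 × 10⁻³ = 1.0108 × 10⁻³, so Δρ ≈ 1.036 kg m⁻³.
N² = (g/ρ₀)·Δρ/Δz = g·(Δρ/ρ₀)/Δz = 9.8 × 1.0108 × 10⁻³ / 51 = 1.9423 × 10⁻⁴ s⁻².
N = √(1.9423 × 10⁻⁴) = 0.013937 rad s⁻¹ ≈ 0.0139 rad s⁻¹.

0.0139 rad s⁻¹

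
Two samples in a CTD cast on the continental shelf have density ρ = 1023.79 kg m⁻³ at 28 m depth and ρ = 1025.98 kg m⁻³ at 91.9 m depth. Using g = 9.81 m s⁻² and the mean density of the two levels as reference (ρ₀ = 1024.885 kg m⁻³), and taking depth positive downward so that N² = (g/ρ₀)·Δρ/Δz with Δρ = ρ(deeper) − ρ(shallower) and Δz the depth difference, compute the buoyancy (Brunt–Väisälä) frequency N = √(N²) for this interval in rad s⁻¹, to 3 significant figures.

0.0181 rad s⁻¹

Δρ = 1025.98 − 1023.79 = 2.19 kg m⁻³ over Δz = 91.9 − 28 = 63.9 m.
N² = (9.81/1024.885) × (2.19/63.9) = 3.2805 × 10⁻⁴ s⁻².
N = √(3.2805 × 10⁻⁴) = 0.018112 rad s⁻¹ ≈ 0.0181 rad s⁻¹.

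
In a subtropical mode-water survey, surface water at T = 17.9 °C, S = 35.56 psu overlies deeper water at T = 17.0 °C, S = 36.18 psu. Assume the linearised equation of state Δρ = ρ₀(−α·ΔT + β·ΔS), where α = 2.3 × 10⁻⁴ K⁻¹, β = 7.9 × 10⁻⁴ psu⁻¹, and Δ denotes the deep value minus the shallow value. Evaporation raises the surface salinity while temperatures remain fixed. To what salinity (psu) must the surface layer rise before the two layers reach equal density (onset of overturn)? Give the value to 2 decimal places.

Neutral buoyancy requires −α(T_deep − T_surf) + β(S_deep − S_surf′) = 0.
S_surf′ = S_deep − (α/β)·ΔT = 36.18 − (2.3 × 10⁻⁴/7.9 × 10⁻⁴)·(-0.9) = 36.4420 psu.
Increase required: 36.4420 − 35.56 = 0.8820 psu.

36.44 psu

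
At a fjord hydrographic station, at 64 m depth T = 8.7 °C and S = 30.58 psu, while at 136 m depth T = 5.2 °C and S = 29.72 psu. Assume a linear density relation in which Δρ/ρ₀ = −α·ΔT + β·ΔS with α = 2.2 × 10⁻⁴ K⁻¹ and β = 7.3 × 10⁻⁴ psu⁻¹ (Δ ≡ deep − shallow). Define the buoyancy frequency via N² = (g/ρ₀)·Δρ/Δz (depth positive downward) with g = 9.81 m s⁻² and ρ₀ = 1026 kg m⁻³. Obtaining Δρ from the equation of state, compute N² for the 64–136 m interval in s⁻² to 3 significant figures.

1.94 × 10⁻⁵ s⁻²

ΔT = -3.5 K, ΔS = -0.86 psu (deep − shallow).
Δρ/ρ₀ = −αΔT + βΔS = 7.70 × 10⁻⁴ − 6.278 × 10⁻⁴ = 1.422 × 10⁻⁴, so Δρ ≈ 0.1459 kg m⁻³.
N² = (g/ρ₀)·Δρ/Δz = g·(Δρ/ρ₀)/Δz = 9.81 × 1.422 × 10⁻⁴ / 72 = 1.9375 × 10⁻⁵ s⁻² ≈ 1.94 × 10⁻⁵ s⁻².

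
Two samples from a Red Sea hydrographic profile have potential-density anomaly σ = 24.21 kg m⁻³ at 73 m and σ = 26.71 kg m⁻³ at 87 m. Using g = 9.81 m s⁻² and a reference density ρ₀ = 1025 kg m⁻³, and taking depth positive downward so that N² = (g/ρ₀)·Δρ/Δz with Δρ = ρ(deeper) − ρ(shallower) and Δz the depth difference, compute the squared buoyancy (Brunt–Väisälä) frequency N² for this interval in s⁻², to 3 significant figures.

1.71 × 10⁻³ s⁻²

Δρ = 1026.71 − 1024.21 = 2.50 kg m⁻³ over Δz = 87 − 73 = 14 m.
N² = (9.81/1025) × (2.50/14) = 1.7091 × 10⁻³ s⁻² ≈ 1.71 × 10⁻³ s⁻².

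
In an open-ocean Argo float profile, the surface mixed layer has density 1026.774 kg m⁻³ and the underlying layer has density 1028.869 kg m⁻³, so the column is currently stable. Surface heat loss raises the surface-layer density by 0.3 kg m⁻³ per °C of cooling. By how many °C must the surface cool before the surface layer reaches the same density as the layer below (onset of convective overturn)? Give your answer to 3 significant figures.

6.98 °C

Density deficit of the surface layer: 1028.869 − 1026.774 = 2.095 kg m⁻³.
Required change = 2.095 / 0.3 = 6.98 °C.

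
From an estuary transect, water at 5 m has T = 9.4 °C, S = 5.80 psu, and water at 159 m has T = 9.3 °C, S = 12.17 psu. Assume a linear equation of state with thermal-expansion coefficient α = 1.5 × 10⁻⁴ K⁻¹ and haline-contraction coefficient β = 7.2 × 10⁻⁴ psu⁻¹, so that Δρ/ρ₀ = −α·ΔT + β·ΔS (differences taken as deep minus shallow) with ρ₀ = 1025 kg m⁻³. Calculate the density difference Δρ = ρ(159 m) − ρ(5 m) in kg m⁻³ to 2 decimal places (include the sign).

ΔT = -0.1 K, ΔS = +6.37 psu (deep − shallow).
Δρ/ρ₀ = −(1.5 × 10⁻⁴)(-0.1) + (7.2 × 10⁻⁴)(+6.37) = 4.6014 × 10⁻³.
Δρ = 1025 × (4.6014 × 10⁻³) = +4.72 kg m⁻³.
Positive Δρ: denser below, stable.

+4.72 kg m⁻³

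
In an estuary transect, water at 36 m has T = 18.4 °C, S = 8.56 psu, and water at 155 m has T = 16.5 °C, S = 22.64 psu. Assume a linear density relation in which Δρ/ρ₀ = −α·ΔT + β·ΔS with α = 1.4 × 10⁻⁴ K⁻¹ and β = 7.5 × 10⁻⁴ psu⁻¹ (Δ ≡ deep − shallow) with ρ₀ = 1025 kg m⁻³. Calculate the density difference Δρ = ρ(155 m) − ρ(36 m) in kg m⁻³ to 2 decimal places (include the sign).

+11.10 kg m⁻³

ΔT = -1.9 K, ΔS = +14.08 psu (deep − shallow).
Δρ/ρ₀ = −(1.4 × 10⁻⁴)(-1.9) + (7.5 × 10⁻⁴)(+14.08) = 0.010826.
Δρ = 1025 × (0.010826) = +11.10 kg m⁻³.
Positive Δρ: denser below, stable.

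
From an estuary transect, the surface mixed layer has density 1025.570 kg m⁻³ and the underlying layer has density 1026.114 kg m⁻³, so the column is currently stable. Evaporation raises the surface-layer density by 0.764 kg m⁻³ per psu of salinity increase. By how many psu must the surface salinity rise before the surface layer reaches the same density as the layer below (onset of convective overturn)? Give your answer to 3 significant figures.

Density deficit of the surface layer: 1026.114 − 1025.570 = 0.544 kg m⁻³.
Required change = 0.544 / 0.764 = 0.712 psu.

0.712 psu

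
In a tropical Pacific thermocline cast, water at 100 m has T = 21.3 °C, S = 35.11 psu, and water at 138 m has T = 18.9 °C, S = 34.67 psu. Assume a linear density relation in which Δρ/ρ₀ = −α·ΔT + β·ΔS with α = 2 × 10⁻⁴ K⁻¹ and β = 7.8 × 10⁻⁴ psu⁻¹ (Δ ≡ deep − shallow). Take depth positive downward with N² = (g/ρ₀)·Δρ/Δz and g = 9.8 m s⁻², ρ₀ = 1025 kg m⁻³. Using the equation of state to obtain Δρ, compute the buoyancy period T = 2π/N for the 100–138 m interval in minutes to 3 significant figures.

ΔT = -2.4 K, ΔS = -0.44 psu (deep − shallow).
Δρ/ρ₀ = −αΔT + βΔS = 4.80 × 10⁻⁴ − 3.432 × 10⁻⁴ = 1.368 × 10⁻⁴, so Δρ ≈ 0.1402 kg m⁻³.
N² = (g/ρ₀)·Δρ/Δz = g·(Δρ/ρ₀)/Δz = 9.8 × 1.368 × 10⁻⁴ / 38 = 3.5280 × 10⁻⁵ s⁻².
N = √(3.5280 × 10⁻⁵) = 5.9397 × 10⁻³ rad s⁻¹ → T = 2π/N = 1.0578 × 10³ s = 17.630 min ≈ 17.6 min.

17.6 min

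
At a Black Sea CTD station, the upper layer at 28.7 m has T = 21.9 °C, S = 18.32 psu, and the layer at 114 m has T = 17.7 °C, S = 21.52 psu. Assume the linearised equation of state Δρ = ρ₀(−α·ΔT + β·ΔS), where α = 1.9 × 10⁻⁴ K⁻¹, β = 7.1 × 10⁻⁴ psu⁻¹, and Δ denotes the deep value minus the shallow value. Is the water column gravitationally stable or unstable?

ΔT = 17.7 − 21.9 = -4.2 K and ΔS = 21.52 − 18.32 = +3.20 psu (deep − shallow).
−αΔT = 7.98 × 10⁻⁴; βΔS = 2.272 × 10⁻³; sum Δρ/ρ₀ = 3.07 × 10⁻³.
Δρ/ρ₀ > 0, so Δρ > 0: deeper water is denser → statically stable.

stable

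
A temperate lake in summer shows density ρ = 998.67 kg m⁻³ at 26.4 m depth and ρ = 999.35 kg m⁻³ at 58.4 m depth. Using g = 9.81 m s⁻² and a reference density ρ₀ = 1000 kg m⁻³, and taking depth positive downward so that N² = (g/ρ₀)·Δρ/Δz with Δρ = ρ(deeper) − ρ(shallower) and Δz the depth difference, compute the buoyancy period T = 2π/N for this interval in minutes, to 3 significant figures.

7.25 min

Δρ = 999.35 − 998.67 = 0.68 kg m⁻³ over Δz = 58.4 − 26.4 = 32 m.
N² = (9.81/1000) × (0.68/32) = 2.0846 × 10⁻⁴ s⁻².
N = √(2.0846 × 10⁻⁴) = 0.014438 rad s⁻¹, so T = 2π/N = 435.18 s = 7.2530 min ≈ 7.25 min.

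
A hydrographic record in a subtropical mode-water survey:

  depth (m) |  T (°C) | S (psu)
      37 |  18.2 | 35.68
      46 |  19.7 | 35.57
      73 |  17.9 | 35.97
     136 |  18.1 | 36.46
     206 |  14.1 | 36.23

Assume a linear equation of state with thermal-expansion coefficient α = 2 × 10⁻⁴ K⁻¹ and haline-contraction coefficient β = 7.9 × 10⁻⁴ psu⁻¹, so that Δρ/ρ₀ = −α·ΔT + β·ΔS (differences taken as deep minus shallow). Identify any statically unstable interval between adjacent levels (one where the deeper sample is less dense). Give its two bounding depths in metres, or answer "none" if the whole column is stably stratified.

Evaluate Δρ/ρ₀ = −αΔT + βΔS across each adjacent pair:
  37–46 m: −αΔT+βΔS = −(2 × 10⁻⁴)(+1.5)+(7.9 × 10⁻⁴)(-0.11) = -3.9 × 10⁻⁴ → UNSTABLE
  46–73 m: −αΔT+βΔS = −(2 × 10⁻⁴)(-1.8)+(7.9 × 10⁻⁴)(+0.40) = 6.8 × 10⁻⁴ → stable
  73–136 m: −αΔT+βΔS = −(2 × 10⁻⁴)(+0.2)+(7.9 × 10⁻⁴)(+0.49) = 3.5 × 10⁻⁴ → stable
  136–206 m: −αΔT+βΔS = −(2 × 10⁻⁴)(-4.0)+(7.9 × 10⁻⁴)(-0.23) = 6.2 × 10⁻⁴ → stable
The 37–46 m interval has Δρ < 0: lighter water underlies denser water.

37–46 m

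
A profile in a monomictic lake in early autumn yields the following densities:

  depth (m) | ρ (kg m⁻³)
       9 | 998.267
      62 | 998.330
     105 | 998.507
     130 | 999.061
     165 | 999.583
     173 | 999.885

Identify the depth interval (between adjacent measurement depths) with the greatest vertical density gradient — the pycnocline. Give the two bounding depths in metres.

165–173 m

Compute the density gradient over each adjacent pair:
  9–62 m: Δρ/Δz = 0.063/53 = 1.2 × 10⁻³ kg m⁻⁴
  62–105 m: Δρ/Δz = 0.177/43 = 4.1 × 10⁻³ kg m⁻⁴
  105–130 m: Δρ/Δz = 0.554/25 = 0.022 kg m⁻⁴
  130–165 m: Δρ/Δz = 0.522/35 = 0.015 kg m⁻⁴
  165–173 m: Δρ/Δz = 0.302/8 = 0.038 kg m⁻⁴
The largest gradient is in the 165–173 m interval — the pycnocline.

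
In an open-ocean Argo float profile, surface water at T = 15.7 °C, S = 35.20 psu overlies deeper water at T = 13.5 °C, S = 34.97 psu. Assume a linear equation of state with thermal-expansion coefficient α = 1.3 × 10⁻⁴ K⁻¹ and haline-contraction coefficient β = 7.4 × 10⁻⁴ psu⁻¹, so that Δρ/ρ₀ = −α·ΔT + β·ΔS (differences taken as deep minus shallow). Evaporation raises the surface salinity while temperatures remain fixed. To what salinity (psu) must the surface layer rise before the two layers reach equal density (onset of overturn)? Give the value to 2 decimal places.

35.36 psu

Neutral buoyancy requires −α(T_deep − T_surf) + β(S_deep − S_surf′) = 0.
S_surf′ = S_deep − (α/β)·ΔT = 34.97 − (1.3 × 10⁻⁴/7.4 × 10⁻⁴)·(-2.2) = 35.3565 psu.
Increase required: 35.3565 − 35.20 = 0.1565 psu.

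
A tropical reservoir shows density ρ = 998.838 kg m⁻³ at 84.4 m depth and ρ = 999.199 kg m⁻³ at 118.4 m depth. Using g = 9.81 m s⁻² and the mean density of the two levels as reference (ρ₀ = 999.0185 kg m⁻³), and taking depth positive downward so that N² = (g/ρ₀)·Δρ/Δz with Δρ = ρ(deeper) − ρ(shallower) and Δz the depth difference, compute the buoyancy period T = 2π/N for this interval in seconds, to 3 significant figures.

615 s

Δρ = 999.199 − 998.838 = 0.361 kg m⁻³ over Δz = 118.4 − 84.4 = 34 m.
N² = (9.81/999.0185) × (0.361/34) = 1.0426 × 10⁻⁴ s⁻².
N = √(1.0426 × 10⁻⁴) = 0.010211 rad s⁻¹, so T = 2π/N = 615.33 s ≈ 615 s.
N² > 0, so the interval is statically stable.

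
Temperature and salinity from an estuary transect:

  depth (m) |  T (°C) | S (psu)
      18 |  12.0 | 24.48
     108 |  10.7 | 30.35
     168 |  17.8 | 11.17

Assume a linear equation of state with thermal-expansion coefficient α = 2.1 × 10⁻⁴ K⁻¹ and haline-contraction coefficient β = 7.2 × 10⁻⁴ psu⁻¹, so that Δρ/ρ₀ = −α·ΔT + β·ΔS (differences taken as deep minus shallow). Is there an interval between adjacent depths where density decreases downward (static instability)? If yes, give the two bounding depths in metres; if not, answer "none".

Evaluate Δρ/ρ₀ = −αΔT + βΔS across each adjacent pair:
  18–108 m: −αΔT+βΔS = −(2.1 × 10⁻⁴)(-1.3)+(7.2 × 10⁻⁴)(+5.87) = 4.5 × 10⁻³ → stable
  108–168 m: −αΔT+βΔS = −(2.1 × 10⁻⁴)(+7.1)+(7.2 × 10⁻⁴)(-19.18) = -0.015 → UNSTABLE
The 108–168 m interval has Δρ < 0: lighter water underlies denser water.

108–168 m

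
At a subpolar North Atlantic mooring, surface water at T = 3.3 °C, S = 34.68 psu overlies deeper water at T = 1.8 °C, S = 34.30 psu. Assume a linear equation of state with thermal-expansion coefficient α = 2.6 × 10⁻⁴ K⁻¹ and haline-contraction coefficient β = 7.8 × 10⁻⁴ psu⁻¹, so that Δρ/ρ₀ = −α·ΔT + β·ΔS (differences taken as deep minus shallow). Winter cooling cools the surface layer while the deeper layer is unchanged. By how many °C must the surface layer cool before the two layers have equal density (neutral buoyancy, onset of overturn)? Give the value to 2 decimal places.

0.36 °C

Neutral buoyancy requires Δρ = 0, i.e. −α(T_deep − T_surf′) + β(S_deep − S_surf) = 0.
T_surf′ = T_deep − (β/α)·ΔS = 1.8 − (7.8 × 10⁻⁴/2.6 × 10⁻⁴)·(-0.38) = 2.9400 °C.
Cooling required: 3.3 − (2.9400) = 0.3600 °C.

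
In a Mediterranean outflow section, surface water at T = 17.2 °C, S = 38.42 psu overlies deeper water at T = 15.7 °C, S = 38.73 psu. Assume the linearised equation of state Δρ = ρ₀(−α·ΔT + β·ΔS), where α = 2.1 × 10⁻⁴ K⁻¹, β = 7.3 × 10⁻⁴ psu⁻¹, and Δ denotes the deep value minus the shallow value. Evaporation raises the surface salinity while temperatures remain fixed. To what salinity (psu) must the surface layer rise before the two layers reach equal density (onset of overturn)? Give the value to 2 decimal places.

39.16 psu

Neutral buoyancy requires −α(T_deep − T_surf) + β(S_deep − S_surf′) = 0.
S_surf′ = S_deep − (α/β)·ΔT = 38.73 − (2.1 × 10⁻⁴/7.3 × 10⁻⁴)·(-1.5) = 39.1615 psu.
Increase required: 39.1615 − 38.42 = 0.7415 psu.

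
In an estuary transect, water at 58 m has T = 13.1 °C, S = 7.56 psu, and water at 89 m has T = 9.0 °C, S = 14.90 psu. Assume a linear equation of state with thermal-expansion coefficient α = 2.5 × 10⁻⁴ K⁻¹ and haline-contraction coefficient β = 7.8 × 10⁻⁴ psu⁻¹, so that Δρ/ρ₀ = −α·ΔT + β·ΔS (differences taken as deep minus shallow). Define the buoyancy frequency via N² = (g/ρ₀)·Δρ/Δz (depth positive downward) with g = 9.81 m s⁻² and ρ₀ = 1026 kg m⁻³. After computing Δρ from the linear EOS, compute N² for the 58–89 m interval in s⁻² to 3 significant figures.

ΔT = -4.1 K, ΔS = +7.34 psu (deep − shallow).
Δρ/ρ₀ = −αΔT + βΔS = 1.025 × 10⁻³ + 5.7252 × 10⁻³ = 6.7502 × 10⁻³, so Δρ ≈ 6.926 kg m⁻³.
N² = (g/ρ₀)·Δρ/Δz = g·(Δρ/ρ₀)/Δz = 9.81 × 6.7502 × 10⁻³ / 31 = 2.1361 × 10⁻³ s⁻² ≈ 2.14 × 10⁻³ s⁻².

2.14 × 10⁻³ s⁻²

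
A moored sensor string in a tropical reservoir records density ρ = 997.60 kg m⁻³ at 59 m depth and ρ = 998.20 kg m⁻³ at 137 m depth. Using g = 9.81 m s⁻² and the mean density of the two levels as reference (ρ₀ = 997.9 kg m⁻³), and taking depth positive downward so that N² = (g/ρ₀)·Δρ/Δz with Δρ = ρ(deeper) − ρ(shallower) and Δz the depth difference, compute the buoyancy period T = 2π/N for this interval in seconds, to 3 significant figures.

723 s

Δρ = 998.20 − 997.60 = 0.60 kg m⁻³ over Δz = 137 − 59 = 78 m.
N² = (9.81/997.9) × (0.60/78) = 7.5620 × 10⁻⁵ s⁻².
N = √(7.5620 × 10⁻⁵) = 8.6960 × 10⁻³ rad s⁻¹, so T = 2π/N = 722.54 s ≈ 723 s.
N² > 0, so the interval is statically stable.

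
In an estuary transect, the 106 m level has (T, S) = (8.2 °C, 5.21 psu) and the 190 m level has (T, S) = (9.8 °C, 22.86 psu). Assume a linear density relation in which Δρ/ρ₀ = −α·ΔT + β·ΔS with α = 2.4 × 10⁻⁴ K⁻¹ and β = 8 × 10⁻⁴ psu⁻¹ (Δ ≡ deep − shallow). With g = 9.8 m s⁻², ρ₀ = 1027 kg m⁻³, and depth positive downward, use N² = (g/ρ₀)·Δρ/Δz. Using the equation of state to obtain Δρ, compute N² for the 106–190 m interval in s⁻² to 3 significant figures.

ΔT = +1.6 K, ΔS = +17.65 psu (deep − shallow).
Δρ/ρ₀ = −αΔT + βΔS = -3.84 × 10⁻⁴ + 0.01412 = 0.013736, so Δρ ≈ 14.11 kg m⁻³.
N² = (g/ρ₀)·Δρ/Δz = g·(Δρ/ρ₀)/Δz = 9.8 × 0.013736 / 84 = 1.6025 × 10⁻³ s⁻² ≈ 1.60 × 10⁻³ s⁻².

1.60 × 10⁻³ s⁻²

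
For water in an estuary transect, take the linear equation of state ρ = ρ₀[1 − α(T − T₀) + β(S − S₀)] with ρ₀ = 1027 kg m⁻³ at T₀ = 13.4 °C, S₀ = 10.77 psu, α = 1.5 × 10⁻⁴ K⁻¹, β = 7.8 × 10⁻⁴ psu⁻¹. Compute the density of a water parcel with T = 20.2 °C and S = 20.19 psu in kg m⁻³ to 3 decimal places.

1033.498 kg m⁻³

T − T₀ = +6.8 K, S − S₀ = +9.42 psu.
Bracket = 1 − α·(+6.8) + β·(+9.42) = 1 + (6.3276 × 10⁻³) = 1.0063276.
ρ = 1027 × 1.0063276 = 1033.498 kg m⁻³.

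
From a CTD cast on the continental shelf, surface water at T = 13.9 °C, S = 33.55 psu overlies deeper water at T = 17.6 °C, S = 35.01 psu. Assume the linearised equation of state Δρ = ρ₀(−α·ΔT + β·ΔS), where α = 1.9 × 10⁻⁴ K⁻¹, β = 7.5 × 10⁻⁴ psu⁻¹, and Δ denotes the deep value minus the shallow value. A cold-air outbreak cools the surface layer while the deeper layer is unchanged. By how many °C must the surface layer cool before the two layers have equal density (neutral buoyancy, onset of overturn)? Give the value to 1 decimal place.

2.1 °C

Neutral buoyancy requires Δρ = 0, i.e. −α(T_deep − T_surf′) + β(S_deep − S_surf) = 0.
T_surf′ = T_deep − (β/α)·ΔS = 17.6 − (7.5 × 10⁻⁴/1.9 × 10⁻⁴)·(+1.46) = 11.837 °C.
Cooling required: 13.9 − (11.837) = 2.063 °C.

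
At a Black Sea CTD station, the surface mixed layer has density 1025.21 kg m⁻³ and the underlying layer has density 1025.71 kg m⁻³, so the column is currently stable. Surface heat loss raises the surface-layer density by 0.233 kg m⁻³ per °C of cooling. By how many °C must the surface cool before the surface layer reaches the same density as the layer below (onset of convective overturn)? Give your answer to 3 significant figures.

Density deficit of the surface layer: 1025.71 − 1025.21 = 0.5 kg m⁻³.
Required change = 0.5 / 0.233 = 2.15 °C.

2.15 °C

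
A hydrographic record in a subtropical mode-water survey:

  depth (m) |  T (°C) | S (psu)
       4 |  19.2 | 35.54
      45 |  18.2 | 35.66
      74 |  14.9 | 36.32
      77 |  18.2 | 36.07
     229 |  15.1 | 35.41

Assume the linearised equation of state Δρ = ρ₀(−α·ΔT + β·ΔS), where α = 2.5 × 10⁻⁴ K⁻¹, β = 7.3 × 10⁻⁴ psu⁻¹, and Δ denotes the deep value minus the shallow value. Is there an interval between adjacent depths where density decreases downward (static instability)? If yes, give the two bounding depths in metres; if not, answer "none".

74–77 m

Evaluate Δρ/ρ₀ = −αΔT + βΔS across each adjacent pair:
  4–45 m: −αΔT+βΔS = −(2.5 × 10⁻⁴)(-1.0)+(7.3 × 10⁻⁴)(+0.12) = 3.4 × 10⁻⁴ → stable
  45–74 m: −αΔT+βΔS = −(2.5 × 10⁻⁴)(-3.3)+(7.3 × 10⁻⁴)(+0.66) = 1.3 × 10⁻³ → stable
  74–77 m: −αΔT+βΔS = −(2.5 × 10⁻⁴)(+3.3)+(7.3 × 10⁻⁴)(-0.25) = -1.0 × 10⁻³ → UNSTABLE
  77–229 m: −αΔT+βΔS = −(2.5 × 10⁻⁴)(-3.1)+(7.3 × 10⁻⁴)(-0.66) = 2.9 × 10⁻⁴ → stable
The 74–77 m interval has Δρ < 0: lighter water underlies denser water.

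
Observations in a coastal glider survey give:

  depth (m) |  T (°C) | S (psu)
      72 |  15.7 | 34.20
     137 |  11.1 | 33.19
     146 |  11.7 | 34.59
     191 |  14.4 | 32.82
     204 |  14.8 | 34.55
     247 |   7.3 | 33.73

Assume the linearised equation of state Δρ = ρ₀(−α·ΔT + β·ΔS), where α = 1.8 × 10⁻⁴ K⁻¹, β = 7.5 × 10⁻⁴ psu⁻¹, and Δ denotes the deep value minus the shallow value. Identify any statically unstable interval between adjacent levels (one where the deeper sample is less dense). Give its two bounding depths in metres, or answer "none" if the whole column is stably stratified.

Evaluate Δρ/ρ₀ = −αΔT + βΔS across each adjacent pair:
  72–137 m: −αΔT+βΔS = −(1.8 × 10⁻⁴)(-4.6)+(7.5 × 10⁻⁴)(-1.01) = 7.0 × 10⁻⁵ → stable
  137–146 m: −αΔT+βΔS = −(1.8 × 10⁻⁴)(+0.6)+(7.5 × 10⁻⁴)(+1.40) = 9.4 × 10⁻⁴ → stable
  146–191 m: −αΔT+βΔS = −(1.8 × 10⁻⁴)(+2.7)+(7.5 × 10⁻⁴)(-1.77) = -1.8 × 10⁻³ → UNSTABLE
  191–204 m: −αΔT+βΔS = −(1.8 × 10⁻⁴)(+0.4)+(7.5 × 10⁻⁴)(+1.73) = 1.2 × 10⁻³ → stable
  204–247 m: −αΔT+βΔS = −(1.8 × 10⁻⁴)(-7.5)+(7.5 × 10⁻⁴)(-0.82) = 7.4 × 10⁻⁴ → stable
The 146–191 m interval has Δρ < 0: lighter water underlies denser water.

146–191 m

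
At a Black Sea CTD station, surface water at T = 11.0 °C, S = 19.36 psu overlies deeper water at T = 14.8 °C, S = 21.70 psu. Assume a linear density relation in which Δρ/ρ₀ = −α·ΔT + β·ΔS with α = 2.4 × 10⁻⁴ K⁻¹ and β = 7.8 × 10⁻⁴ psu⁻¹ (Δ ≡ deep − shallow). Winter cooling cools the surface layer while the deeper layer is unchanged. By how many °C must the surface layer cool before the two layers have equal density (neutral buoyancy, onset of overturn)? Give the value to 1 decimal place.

3.8 °C

Neutral buoyancy requires Δρ = 0, i.e. −α(T_deep − T_surf′) + β(S_deep − S_surf) = 0.
T_surf′ = T_deep − (β/α)·ΔS = 14.8 − (7.8 × 10⁻⁴/2.4 × 10⁻⁴)·(+2.34) = 7.195 °C.
Cooling required: 11.0 − (7.195) = 3.805 °C.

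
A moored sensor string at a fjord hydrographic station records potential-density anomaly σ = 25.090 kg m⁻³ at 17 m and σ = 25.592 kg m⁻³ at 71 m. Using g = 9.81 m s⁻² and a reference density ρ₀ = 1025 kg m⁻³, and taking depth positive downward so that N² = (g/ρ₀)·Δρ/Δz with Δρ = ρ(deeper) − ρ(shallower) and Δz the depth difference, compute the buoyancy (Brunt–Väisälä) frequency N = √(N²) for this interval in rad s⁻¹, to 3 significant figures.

Δρ = 1025.592 − 1025.090 = 0.502 kg m⁻³ over Δz = 71 − 17 = 54 m.
N² = (9.81/1025) × (0.502/54) = 8.8972 × 10⁻⁵ s⁻².
N = √(8.8972 × 10⁻⁵) = 9.4325 × 10⁻³ rad s⁻¹ ≈ 9.43 × 10⁻³ rad s⁻¹.
N² > 0, so the interval is statically stable.

9.43 × 10⁻³ rad s⁻¹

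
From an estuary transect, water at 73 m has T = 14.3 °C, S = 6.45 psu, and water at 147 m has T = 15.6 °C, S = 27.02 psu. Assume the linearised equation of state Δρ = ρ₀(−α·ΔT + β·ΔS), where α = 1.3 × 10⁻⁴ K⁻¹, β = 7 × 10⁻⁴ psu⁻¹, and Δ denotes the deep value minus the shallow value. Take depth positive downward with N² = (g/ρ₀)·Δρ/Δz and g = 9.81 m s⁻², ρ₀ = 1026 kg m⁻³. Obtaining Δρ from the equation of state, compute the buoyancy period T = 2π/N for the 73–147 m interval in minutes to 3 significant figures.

ΔT = +1.3 K, ΔS = +20.57 psu (deep − shallow).
Δρ/ρ₀ = −αΔT + βΔS = -1.69 × 10⁻⁴ + 0.014399 = 0.01423, so Δρ ≈ 14.60 kg m⁻³.
N² = (g/ρ₀)·Δρ/Δz = g·(Δρ/ρ₀)/Δz = 9.81 × 0.01423 / 74 = 1.8864 × 10⁻³ s⁻².
N = √(1.8864 × 10⁻³) = 0.043433 rad s⁻¹ → T = 2π/N = 144.66 s = 2.4110 min ≈ 2.41 min.

2.41 min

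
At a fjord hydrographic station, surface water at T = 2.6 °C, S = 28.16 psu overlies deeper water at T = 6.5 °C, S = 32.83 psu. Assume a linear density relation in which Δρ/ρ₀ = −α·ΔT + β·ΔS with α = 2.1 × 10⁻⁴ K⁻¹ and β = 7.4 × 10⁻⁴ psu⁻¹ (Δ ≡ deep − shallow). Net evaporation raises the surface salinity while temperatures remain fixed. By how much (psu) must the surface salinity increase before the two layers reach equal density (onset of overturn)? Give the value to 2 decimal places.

Neutral buoyancy requires −α(T_deep − T_surf) + β(S_deep − S_surf′) = 0.
S_surf′ = S_deep − (α/β)·ΔT = 32.83 − (2.1 × 10⁻⁴/7.4 × 10⁻⁴)·(+3.9) = 31.7232 psu.
Increase required: 31.7232 − 28.16 = 3.5632 psu.

3.56 psu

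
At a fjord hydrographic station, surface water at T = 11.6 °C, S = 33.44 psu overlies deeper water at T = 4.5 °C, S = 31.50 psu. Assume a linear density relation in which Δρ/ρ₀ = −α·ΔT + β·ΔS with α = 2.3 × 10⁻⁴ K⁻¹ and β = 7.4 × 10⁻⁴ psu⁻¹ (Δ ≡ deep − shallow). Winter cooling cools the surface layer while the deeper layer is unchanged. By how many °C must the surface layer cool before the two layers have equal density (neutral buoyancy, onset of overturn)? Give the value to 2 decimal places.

Neutral buoyancy requires Δρ = 0, i.e. −α(T_deep − T_surf′) + β(S_deep − S_surf) = 0.
T_surf′ = T_deep − (β/α)·ΔS = 4.5 − (7.4 × 10⁻⁴/2.3 × 10⁻⁴)·(-1.94) = 10.7417 °C.
Cooling required: 11.6 − (10.7417) = 0.8583 °C.

0.86 °C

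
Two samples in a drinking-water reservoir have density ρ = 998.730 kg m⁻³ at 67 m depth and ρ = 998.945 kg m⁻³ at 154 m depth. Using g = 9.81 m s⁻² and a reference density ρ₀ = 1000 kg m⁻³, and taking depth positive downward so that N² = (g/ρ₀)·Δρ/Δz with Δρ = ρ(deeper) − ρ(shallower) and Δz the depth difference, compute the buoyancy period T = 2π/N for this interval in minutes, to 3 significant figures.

21.3 min

Δρ = 998.945 − 998.730 = 0.215 kg m⁻³ over Δz = 154 − 67 = 87 m.
N² = (9.81/1000) × (0.215/87) = 2.4243 × 10⁻⁵ s⁻².
N = √(2.4243 × 10⁻⁵) = 4.9237 × 10⁻³ rad s⁻¹, so T = 2π/N = 1.2761 × 10³ s = 21.268 min ≈ 21.3 min.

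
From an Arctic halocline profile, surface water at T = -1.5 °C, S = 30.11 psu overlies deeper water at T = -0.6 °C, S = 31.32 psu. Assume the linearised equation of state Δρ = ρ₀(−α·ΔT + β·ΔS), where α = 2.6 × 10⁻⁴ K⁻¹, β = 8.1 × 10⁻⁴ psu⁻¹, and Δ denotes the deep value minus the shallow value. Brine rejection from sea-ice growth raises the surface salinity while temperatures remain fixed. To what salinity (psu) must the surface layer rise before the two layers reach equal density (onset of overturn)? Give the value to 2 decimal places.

31.03 psu

Neutral buoyancy requires −α(T_deep − T_surf) + β(S_deep − S_surf′) = 0.
S_surf′ = S_deep − (α/β)·ΔT = 31.32 − (2.6 × 10⁻⁴/8.1 × 10⁻⁴)·(+0.9) = 31.0311 psu.
Increase required: 31.0311 − 30.11 = 0.9211 psu.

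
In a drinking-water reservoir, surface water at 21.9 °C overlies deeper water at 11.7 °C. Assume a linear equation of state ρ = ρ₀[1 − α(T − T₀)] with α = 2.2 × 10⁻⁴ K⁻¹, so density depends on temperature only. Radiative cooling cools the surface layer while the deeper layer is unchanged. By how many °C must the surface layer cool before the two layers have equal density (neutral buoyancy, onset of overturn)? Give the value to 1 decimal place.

With temperature the only control, equal density requires T_surf′ = T_deep.
T_surf′ = 11.7 °C.
Cooling required: 21.9 − 11.7 = 10.2 °C.

10.2 °C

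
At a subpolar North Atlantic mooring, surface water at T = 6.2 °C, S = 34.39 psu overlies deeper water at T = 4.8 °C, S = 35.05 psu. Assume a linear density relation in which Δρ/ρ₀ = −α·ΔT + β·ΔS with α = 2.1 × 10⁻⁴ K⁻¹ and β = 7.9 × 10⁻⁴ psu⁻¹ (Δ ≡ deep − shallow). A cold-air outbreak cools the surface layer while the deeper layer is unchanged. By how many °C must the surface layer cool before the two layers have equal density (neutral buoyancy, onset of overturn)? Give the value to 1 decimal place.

3.9 °C

Neutral buoyancy requires Δρ = 0, i.e. −α(T_deep − T_surf′) + β(S_deep − S_surf) = 0.
T_surf′ = T_deep − (β/α)·ΔS = 4.8 − (7.9 × 10⁻⁴/2.1 × 10⁻⁴)·(+0.66) = 2.317 °C.
Cooling required: 6.2 − (2.317) = 3.883 °C.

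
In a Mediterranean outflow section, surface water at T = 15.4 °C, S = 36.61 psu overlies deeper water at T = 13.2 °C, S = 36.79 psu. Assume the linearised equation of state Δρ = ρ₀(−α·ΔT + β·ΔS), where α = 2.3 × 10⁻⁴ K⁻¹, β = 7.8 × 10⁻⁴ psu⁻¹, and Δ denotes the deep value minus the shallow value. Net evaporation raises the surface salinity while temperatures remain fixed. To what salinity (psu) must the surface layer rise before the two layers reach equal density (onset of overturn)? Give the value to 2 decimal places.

Neutral buoyancy requires −α(T_deep − T_surf) + β(S_deep − S_surf′) = 0.
S_surf′ = S_deep − (α/β)·ΔT = 36.79 − (2.3 × 10⁻⁴/7.8 × 10⁻⁴)·(-2.2) = 37.4387 psu.
Increase required: 37.4387 − 36.61 = 0.8287 psu.

37.44 psu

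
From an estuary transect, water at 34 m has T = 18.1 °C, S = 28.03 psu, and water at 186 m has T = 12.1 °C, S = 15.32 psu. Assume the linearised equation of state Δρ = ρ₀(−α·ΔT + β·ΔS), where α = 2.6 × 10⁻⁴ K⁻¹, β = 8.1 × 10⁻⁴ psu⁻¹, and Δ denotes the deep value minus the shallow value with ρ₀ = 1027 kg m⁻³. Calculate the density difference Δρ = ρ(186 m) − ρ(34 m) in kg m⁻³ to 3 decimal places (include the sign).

-8.971 kg m⁻³

ΔT = -6.0 K, ΔS = -12.71 psu (deep − shallow).
Δρ/ρ₀ = −(2.6 × 10⁻⁴)(-6.0) + (8.1 × 10⁻⁴)(-12.71) = -8.7351 × 10⁻³.
Δρ = 1027 × (-8.7351 × 10⁻³) = -8.971 kg m⁻³.
Negative Δρ: lighter below, statically unstable.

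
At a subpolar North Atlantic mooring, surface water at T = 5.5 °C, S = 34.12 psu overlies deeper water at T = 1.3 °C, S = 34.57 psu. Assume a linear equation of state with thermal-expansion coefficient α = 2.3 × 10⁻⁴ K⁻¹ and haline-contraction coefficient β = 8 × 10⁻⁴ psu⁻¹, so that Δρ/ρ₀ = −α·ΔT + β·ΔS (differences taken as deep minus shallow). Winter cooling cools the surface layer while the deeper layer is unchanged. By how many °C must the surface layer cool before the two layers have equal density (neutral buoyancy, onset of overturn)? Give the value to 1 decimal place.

5.8 °C

Neutral buoyancy requires Δρ = 0, i.e. −α(T_deep − T_surf′) + β(S_deep − S_surf) = 0.
T_surf′ = T_deep − (β/α)·ΔS = 1.3 − (8 × 10⁻⁴/2.3 × 10⁻⁴)·(+0.45) = -0.265 °C.
Cooling required: 5.5 − (-0.265) = 5.765 °C.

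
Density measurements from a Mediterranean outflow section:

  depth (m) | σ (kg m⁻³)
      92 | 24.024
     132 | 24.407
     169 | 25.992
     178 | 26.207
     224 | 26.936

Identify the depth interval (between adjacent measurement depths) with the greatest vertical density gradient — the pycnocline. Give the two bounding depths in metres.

Compute the density gradient over each adjacent pair:
  92–132 m: Δρ/Δz = 0.383/40 = 9.6 × 10⁻³ kg m⁻⁴
  132–169 m: Δρ/Δz = 1.585/37 = 0.043 kg m⁻⁴
  169–178 m: Δρ/Δz = 0.215/9 = 0.024 kg m⁻⁴
  178–224 m: Δρ/Δz = 0.729/46 = 0.016 kg m⁻⁴
The largest gradient is in the 132–169 m interval — the pycnocline.

132–169 m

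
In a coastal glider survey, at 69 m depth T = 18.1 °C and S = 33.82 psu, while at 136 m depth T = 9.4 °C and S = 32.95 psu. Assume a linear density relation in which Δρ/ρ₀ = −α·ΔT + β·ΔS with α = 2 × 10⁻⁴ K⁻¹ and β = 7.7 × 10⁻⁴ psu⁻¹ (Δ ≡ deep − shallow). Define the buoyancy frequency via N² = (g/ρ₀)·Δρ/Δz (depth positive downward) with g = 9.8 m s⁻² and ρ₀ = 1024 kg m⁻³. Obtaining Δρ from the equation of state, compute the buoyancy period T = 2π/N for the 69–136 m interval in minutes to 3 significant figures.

8.37 min

ΔT = -8.7 K, ΔS = -0.87 psu (deep − shallow).
Δρ/ρ₀ = −αΔT + βΔS = 1.74 × 10⁻³ − 6.699 × 10⁻⁴ = 1.0701 × 10⁻³, so Δρ ≈ 1.096 kg m⁻³.
N² = (g/ρ₀)·Δρ/Δz = g·(Δρ/ρ₀)/Δz = 9.8 × 1.0701 × 10⁻³ / 67 = 1.5652 × 10⁻⁴ s⁻².
N = √(1.5652 × 10⁻⁴) = 0.012511 rad s⁻¹ → T = 2π/N = 502.21 s = 8.3702 min ≈ 8.37 min.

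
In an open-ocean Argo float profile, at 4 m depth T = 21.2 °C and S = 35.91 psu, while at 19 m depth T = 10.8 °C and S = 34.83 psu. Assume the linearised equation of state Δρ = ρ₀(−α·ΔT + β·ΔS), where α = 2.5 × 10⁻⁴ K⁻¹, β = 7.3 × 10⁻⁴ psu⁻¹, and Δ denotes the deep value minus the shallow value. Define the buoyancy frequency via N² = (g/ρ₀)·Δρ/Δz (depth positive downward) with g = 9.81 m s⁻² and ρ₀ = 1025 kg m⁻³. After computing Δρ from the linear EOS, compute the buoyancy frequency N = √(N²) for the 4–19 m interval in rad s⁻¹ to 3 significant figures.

ΔT = -10.4 K, ΔS = -1.08 psu (deep − shallow).
Δρ/ρ₀ = −αΔT + βΔS = 2.60 × 10⁻³ − 7.884 × 10⁻⁴ = 1.8116 × 10⁻³, so Δρ ≈ 1.857 kg m⁻³.
N² = (g/ρ₀)·Δρ/Δz = g·(Δρ/ρ₀)/Δz = 9.81 × 1.8116 × 10⁻³ / 15 = 1.1848 × 10⁻³ s⁻².
N = √(1.1848 × 10⁻³) = 0.034421 rad s⁻¹ ≈ 0.0344 rad s⁻¹.

0.0344 rad s⁻¹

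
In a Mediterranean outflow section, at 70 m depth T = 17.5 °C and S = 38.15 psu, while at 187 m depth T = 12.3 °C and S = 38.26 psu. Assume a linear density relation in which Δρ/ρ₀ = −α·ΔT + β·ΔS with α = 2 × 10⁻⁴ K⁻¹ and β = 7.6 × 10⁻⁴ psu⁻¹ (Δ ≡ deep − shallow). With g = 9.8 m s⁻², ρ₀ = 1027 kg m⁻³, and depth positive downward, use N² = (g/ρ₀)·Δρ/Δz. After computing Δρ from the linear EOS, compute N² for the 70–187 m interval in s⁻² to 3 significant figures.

ΔT = -5.2 K, ΔS = +0.11 psu (deep − shallow).
Δρ/ρ₀ = −αΔT + βΔS = 1.04 × 10⁻³ + 8.36 × 10⁻⁵ = 1.1236 × 10⁻³, so Δρ ≈ 1.154 kg m⁻³.
N² = (g/ρ₀)·Δρ/Δz = g·(Δρ/ρ₀)/Δz = 9.8 × 1.1236 × 10⁻³ / 117 = 9.4114 × 10⁻⁵ s⁻² ≈ 9.41 × 10⁻⁵ s⁻².

9.41 × 10⁻⁵ s⁻²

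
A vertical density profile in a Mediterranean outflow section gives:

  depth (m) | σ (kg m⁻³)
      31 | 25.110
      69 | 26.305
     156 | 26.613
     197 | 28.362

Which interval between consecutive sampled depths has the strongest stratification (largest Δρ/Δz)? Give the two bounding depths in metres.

156–197 m

Compute the density gradient over each adjacent pair:
  31–69 m: Δρ/Δz = 1.195/38 = 0.031 kg m⁻⁴
  69–156 m: Δρ/Δz = 0.308/87 = 3.5 × 10⁻³ kg m⁻⁴
  156–197 m: Δρ/Δz = 1.749/41 = 0.043 kg m⁻⁴
The largest gradient is in the 156–197 m interval — the pycnocline.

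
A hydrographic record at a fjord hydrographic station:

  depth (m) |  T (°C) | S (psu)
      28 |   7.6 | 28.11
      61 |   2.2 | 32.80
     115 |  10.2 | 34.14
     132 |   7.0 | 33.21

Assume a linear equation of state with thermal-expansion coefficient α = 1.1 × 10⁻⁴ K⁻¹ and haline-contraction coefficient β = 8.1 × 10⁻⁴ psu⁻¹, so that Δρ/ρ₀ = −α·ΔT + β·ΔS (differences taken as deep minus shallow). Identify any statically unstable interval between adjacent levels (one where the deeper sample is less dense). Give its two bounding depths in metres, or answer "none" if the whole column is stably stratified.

115–132 m

Evaluate Δρ/ρ₀ = −αΔT + βΔS across each adjacent pair:
  28–61 m: −αΔT+βΔS = −(1.1 × 10⁻⁴)(-5.4)+(8.1 × 10⁻⁴)(+4.69) = 4.4 × 10⁻³ → stable
  61–115 m: −αΔT+βΔS = −(1.1 × 10⁻⁴)(+8.0)+(8.1 × 10⁻⁴)(+1.34) = 2.1 × 10⁻⁴ → stable
  115–132 m: −αΔT+βΔS = −(1.1 × 10⁻⁴)(-3.2)+(8.1 × 10⁻⁴)(-0.93) = -4.0 × 10⁻⁴ → UNSTABLE
The 115–132 m interval has Δρ < 0: lighter water underlies denser water.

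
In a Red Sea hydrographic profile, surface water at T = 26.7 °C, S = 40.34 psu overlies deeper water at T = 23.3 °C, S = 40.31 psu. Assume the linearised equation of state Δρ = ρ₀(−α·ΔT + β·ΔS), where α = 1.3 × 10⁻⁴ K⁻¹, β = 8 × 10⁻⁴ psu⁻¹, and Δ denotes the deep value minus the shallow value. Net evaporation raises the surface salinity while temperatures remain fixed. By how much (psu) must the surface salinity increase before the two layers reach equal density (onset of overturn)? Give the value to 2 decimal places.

0.52 psu

Neutral buoyancy requires −α(T_deep − T_surf) + β(S_deep − S_surf′) = 0.
S_surf′ = S_deep − (α/β)·ΔT = 40.31 − (1.3 × 10⁻⁴/8 × 10⁻⁴)·(-3.4) = 40.8625 psu.
Increase required: 40.8625 − 40.34 = 0.5225 psu.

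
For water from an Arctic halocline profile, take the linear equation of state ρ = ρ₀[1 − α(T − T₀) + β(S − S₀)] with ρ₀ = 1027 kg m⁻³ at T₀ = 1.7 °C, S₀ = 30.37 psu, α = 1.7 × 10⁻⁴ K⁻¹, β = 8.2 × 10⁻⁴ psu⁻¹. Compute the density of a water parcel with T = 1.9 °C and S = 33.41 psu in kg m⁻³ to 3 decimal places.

T − T₀ = +0.2 K, S − S₀ = +3.04 psu.
Bracket = 1 − α·(+0.2) + β·(+3.04) = 1 + (2.4588 × 10⁻³) = 1.0024588.
ρ = 1027 × 1.0024588 = 1029.525 kg m⁻³.

1029.525 kg m⁻³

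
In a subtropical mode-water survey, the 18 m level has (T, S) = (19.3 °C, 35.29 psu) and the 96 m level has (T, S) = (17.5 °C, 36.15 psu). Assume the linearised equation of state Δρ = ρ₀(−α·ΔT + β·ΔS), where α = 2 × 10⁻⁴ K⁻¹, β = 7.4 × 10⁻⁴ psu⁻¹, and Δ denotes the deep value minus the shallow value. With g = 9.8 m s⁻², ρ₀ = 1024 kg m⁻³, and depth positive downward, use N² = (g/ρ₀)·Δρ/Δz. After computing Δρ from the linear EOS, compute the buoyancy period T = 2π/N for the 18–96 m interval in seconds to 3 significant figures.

562 s

ΔT = -1.8 K, ΔS = +0.86 psu (deep − shallow).
Δρ/ρ₀ = −αΔT + βΔS = 3.60 × 10⁻⁴ + 6.364 × 10⁻⁴ = 9.964 × 10⁻⁴, so Δρ ≈ 1.020 kg m⁻³.
N² = (g/ρ₀)·Δρ/Δz = g·(Δρ/ρ₀)/Δz = 9.8 × 9.964 × 10⁻⁴ / 78 = 1.2519 × 10⁻⁴ s⁻².
N = √(1.2519 × 10⁻⁴) = 0.011189 rad s⁻¹ → T = 2π/N = 561.55 s ≈ 562 s.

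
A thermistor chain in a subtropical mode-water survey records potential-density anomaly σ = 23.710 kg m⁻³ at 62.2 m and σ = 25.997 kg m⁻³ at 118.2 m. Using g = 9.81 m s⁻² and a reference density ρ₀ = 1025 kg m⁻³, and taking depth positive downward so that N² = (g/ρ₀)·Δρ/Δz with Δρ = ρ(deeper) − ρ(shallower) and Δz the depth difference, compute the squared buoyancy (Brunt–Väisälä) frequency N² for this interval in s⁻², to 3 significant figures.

Δρ = 1025.997 − 1023.710 = 2.287 kg m⁻³ over Δz = 118.2 − 62.2 = 56 m.
N² = (9.81/1025) × (2.287/56) = 3.9086 × 10⁻⁴ s⁻² ≈ 3.91 × 10⁻⁴ s⁻².

3.91 × 10⁻⁴ s⁻²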